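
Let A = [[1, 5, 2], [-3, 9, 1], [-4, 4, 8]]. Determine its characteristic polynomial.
xI - A = [[x - 1, -5, -2], [3, x - 9, -1], [4, -4, x - 8]].

Expanding det(xI - A) along the first row:
det(xI - A) = + (x - 1)·det([[x - 9, -1], [-4, x - 8]]) - (-5)·det([[3, -1], [4, x - 8]]) + (-2)·det([[3, x - 9], [4, -4]]).

Evaluating gives χ_A(x) = x^3 - 18x^2 + 108x - 216 = (x - 6)^3.

χ_A(x) = (x - 6)^3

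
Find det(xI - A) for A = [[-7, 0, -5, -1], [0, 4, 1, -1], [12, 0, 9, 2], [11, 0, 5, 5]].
χ_A(x) = (x - 4)^3(x + 1)

xI - A = [[x + 7, 0, 5, 1], [0, x - 4, -1, 1], [-12, 0, x - 9, -2], [-11, 0, -5, x - 5]].

Expanding det(xI - A) along the first row:
det(xI - A) = + (x + 7)·det([[x - 4, -1, 1], [0, x - 9, -2], [0, -5, x - 5]]) - (0)·det([[0, -1, 1], [-12, x - 9, -2], [-11, -5, x - 5]]) + (5)·det([[0, x - 4, 1], [-12, 0, -2], [-11, 0, x - 5]]) - (1)·det([[0, x - 4, -1], [-12, 0, x - 9], [-11, 0, -5]]).

Evaluating gives χ_A(x) = x^4 - 11x^3 + 36x^2 - 16x - 64 = (x - 4)^3(x + 1).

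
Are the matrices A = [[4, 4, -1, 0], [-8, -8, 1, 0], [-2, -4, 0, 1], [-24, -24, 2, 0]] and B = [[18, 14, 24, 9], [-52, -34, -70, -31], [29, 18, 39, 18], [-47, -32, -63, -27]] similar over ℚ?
Two matrices over a field are similar if and only if they have the same invariant factors.

Both A and B have characteristic polynomial x^3(x + 4) and minimal polynomial x^3(x + 4). Computing further, both have invariant factors x^3(x + 4). Hence A and B are similar.

Yes.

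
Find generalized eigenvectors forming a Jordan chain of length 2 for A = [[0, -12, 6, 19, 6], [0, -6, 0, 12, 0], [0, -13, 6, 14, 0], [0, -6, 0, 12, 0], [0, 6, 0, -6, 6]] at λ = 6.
v_1 = [[3, 1, 2, 1, 0]]^T, v_2 = [[1, 0, 1, 0, 0]]^T

We seek v_1 ∈ ker((A - 6I)^2) \ ker(A - 6I), then set v_{i+1} = (A - 6I) v_i.

One such chain is v_1 = [[3, 1, 2, 1, 0]]^T, v_2 = [[1, 0, 1, 0, 0]]^T. Check: (A - 6I) v_2 = [[0, 0, 0, 0, 0]]^T = 0.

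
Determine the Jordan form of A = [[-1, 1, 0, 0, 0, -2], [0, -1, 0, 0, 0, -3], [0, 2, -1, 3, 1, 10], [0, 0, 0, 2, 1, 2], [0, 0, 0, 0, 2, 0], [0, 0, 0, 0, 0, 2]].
J = [[-1, 1, 0, 0, 0, 0], [0, -1, 0, 0, 0, 0], [0, 0, -1, 0, 0, 0], [0, 0, 0, 2, 1, 0], [0, 0, 0, 0, 2, 0], [0, 0, 0, 0, 0, 2]]

The characteristic polynomial is det(xI - A) = (x - 2)^3(x + 1)^3, so the eigenvalues are -1 (algebraic multiplicity 3), 2 (algebraic multiplicity 3).

For λ = -1: rank(A + I) = 4, rank((A + I)^2) = 3. The eigenspace has dimension 6 - 4 = 2, so there are 2 Jordan blocks; the rank sequence gives block sizes [2, 1].

For λ = 2: rank(A - 2I) = 4, rank((A - 2I)^2) = 3. The eigenspace has dimension 6 - 4 = 2, so there are 2 Jordan blocks; the rank sequence gives block sizes [2, 1].

Assembling the blocks gives the Jordan form J above.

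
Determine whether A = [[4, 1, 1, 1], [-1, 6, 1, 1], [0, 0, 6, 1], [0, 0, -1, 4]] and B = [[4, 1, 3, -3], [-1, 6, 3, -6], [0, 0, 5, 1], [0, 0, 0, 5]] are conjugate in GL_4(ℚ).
Yes.

Two matrices over a field are similar if and only if they have the same invariant factors.

Both A and B have characteristic polynomial (x - 5)^4 and minimal polynomial (x - 5)^2. Computing further, both have invariant factors (x - 5)^2, (x - 5)^2. Hence A and B are similar.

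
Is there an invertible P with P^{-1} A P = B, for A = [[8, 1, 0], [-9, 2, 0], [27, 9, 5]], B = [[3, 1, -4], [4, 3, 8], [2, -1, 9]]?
Yes.

Two matrices over a field are similar if and only if they have the same invariant factors.

Both A and B have characteristic polynomial (x - 5)^3 and minimal polynomial (x - 5)^2. Computing further, both have invariant factors x - 5, (x - 5)^2. Hence A and B are similar.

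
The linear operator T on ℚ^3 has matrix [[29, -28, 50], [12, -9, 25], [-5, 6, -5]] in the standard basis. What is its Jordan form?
J = [[5, 1, 0], [0, 5, 1], [0, 0, 5]]

The characteristic polynomial is det(xI - A) = (x - 5)^3, so the eigenvalues are 5 (algebraic multiplicity 3).

For λ = 5: rank(A - 5I) = 2, rank((A - 5I)^2) = 1, rank((A - 5I)^3) = 0. The eigenspace has dimension 3 - 2 = 1, so there is 1 Jordan block; the rank sequence gives block sizes [3].

Assembling the blocks gives the Jordan form J above.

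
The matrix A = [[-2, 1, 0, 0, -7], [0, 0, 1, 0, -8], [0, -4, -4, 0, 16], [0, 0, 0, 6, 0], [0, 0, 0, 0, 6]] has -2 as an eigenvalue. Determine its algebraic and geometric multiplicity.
algebraic multiplicity 3, geometric multiplicity 1

The characteristic polynomial is (x - 6)^2(x + 2)^3, so the factor x + 2 appears with exponent 3: the algebraic multiplicity is 3.

rank(A + 2I) = 4, so the eigenspace has dimension 5 - 4 = 1: the geometric multiplicity is 1.

Since 1 < 3, A is not diagonalizable.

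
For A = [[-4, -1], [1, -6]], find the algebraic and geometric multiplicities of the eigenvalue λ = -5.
algebraic multiplicity 2, geometric multiplicity 1

The characteristic polynomial is (x + 5)^2, so the factor x + 5 appears with exponent 2: the algebraic multiplicity is 2.

rank(A + 5I) = 1, so the eigenspace has dimension 2 - 1 = 1: the geometric multiplicity is 1.

Since 1 < 2, A is not diagonalizable.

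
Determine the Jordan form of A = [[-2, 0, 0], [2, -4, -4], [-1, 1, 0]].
J = [[-2, 1, 0], [0, -2, 0], [0, 0, -2]]

The characteristic polynomial is det(xI - A) = (x + 2)^3, so the eigenvalues are -2 (algebraic multiplicity 3).

For λ = -2: rank(A + 2I) = 1, rank((A + 2I)^2) = 0. The eigenspace has dimension 3 - 1 = 2, so there are 2 Jordan blocks; the rank sequence gives block sizes [2, 1].

Assembling the blocks gives the Jordan form J above.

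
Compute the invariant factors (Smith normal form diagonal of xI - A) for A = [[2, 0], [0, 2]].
The Jordan structure of A has elementary divisors (x - 2), (x - 2). Arranging the block sizes at each eigenvalue in decreasing order and taking row products gives the invariant factors.

Invariant factors (smallest first, each dividing the next): x - 2, x - 2.

Check: the last factor x - 2 is the minimal polynomial, and the product (x - 2)^2 is the characteristic polynomial.

x - 2, x - 2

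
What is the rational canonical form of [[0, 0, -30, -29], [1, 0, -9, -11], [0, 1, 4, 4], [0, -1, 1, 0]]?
The invariant factors of A (the non-unit diagonal entries of the Smith normal form of xI - A over ℚ[x]) are (x^2 - 2x - 5)^2, each dividing the next. The characteristic polynomial is their product, (x^2 - 2x - 5)^2.

The rational canonical form is the block-diagonal matrix of companion matrices C(f_i):
R = [[0, 0, 0, -25], [1, 0, 0, -20], [0, 1, 0, 6], [0, 0, 1, 4]].

Note the characteristic polynomial does not split into linear factors over ℚ, so A has no Jordan form over ℚ; the rational canonical form exists over any field.

R = [[0, 0, 0, -25], [1, 0, 0, -20], [0, 1, 0, 6], [0, 0, 1, 4]]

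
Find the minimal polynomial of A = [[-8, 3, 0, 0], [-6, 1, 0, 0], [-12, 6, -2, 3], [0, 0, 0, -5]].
m_A(x) = (x + 2)(x + 5)

The characteristic polynomial factors as (x + 2)^2(x + 5)^2. The minimal polynomial is ∏(x - λ)^{k_λ} where k_λ is the size of the largest Jordan block at λ.

For λ = -5: rank(A + 5I) = 2, and the largest Jordan block has size 1 (the smallest k with rank((A + 5I)^k) = rank((A + 5I)^(k+1))).
For λ = -2: rank(A + 2I) = 2, and the largest Jordan block has size 1 (the smallest k with rank((A + 2I)^k) = rank((A + 2I)^(k+1))).

So m_A(x) = (x + 2)(x + 5).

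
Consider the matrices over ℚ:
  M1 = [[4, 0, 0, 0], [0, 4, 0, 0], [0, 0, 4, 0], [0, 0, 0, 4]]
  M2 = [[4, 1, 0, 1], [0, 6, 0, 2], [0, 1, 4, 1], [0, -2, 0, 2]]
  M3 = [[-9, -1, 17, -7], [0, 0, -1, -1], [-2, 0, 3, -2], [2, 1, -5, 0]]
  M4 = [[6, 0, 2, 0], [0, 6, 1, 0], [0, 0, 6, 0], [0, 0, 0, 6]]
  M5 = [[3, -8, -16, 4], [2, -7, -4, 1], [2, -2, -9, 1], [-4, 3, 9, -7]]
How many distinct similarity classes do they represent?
5 classes: {M1}, {M2}, {M3}, {M4}, {M5}

Characteristic polynomials: χ_{M1} = (x - 4)^4, χ_{M2} = (x - 4)^4, χ_{M3} = (x + 1)^3(x + 3), χ_{M4} = (x - 6)^4, χ_{M5} = (x + 5)^4.

{M1}: invariant factors x - 4, x - 4, x - 4, x - 4.

{M2}: invariant factors x - 4, x - 4, (x - 4)^2.

{M3}: invariant factors x + 1, (x + 1)^2(x + 3).

{M4}: invariant factors x - 6, x - 6, (x - 6)^2.

{M5}: invariant factors x + 5, (x + 5)^3.

Matrices are similar if and only if their invariant-factor lists agree; the partition into similarity classes is {M1}, {M2}, {M3}, {M4}, {M5}.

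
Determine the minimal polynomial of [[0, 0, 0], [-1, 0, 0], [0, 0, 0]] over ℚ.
The characteristic polynomial factors as x^3. The minimal polynomial is ∏(x - λ)^{k_λ} where k_λ is the size of the largest Jordan block at λ.

For λ = 0: rank(A) = 1, and the largest Jordan block has size 2 (the smallest k with rank(A^k) = rank(A^(k+1))).

So m_A(x) = x^2.

m_A(x) = x^2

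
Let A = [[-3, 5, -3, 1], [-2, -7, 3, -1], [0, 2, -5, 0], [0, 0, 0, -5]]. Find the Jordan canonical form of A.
J = [[-5, 1, 0, 0], [0, -5, 1, 0], [0, 0, -5, 0], [0, 0, 0, -5]]

The characteristic polynomial is det(xI - A) = (x + 5)^4, so the eigenvalues are -5 (algebraic multiplicity 4).

For λ = -5: rank(A + 5I) = 2, rank((A + 5I)^2) = 1, rank((A + 5I)^3) = 0. The eigenspace has dimension 4 - 2 = 2, so there are 2 Jordan blocks; the rank sequence gives block sizes [3, 1].

Assembling the blocks gives the Jordan form J above.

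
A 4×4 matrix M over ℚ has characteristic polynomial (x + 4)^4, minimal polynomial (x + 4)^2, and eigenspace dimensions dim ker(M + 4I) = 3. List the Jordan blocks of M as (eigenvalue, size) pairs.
λ = -4: algebraic multiplicity 4 (exponent in χ_M), largest block size 2 (exponent in m_M), 3 blocks (geometric multiplicity). These force block sizes [2, 1, 1].

Jordan blocks: (-4, 2), (-4, 1), (-4, 1)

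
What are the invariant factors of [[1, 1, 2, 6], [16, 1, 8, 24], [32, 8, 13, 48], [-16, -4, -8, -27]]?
x + 3, x + 3, (x + 3)^2

The Jordan structure of A has elementary divisors (x + 3)^2, (x + 3), (x + 3). Arranging the block sizes at each eigenvalue in decreasing order and taking row products gives the invariant factors.

Invariant factors (smallest first, each dividing the next): x + 3, x + 3, (x + 3)^2.

Check: the last factor (x + 3)^2 is the minimal polynomial, and the product (x + 3)^4 is the characteristic polynomial.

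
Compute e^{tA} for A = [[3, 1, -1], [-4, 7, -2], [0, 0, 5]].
e^{tA} = [[(1 - 2*t)*e^{5*t}, t*e^{5*t}, -t*e^{5*t}], [-4*t*e^{5*t}, (2*t + 1)*e^{5*t}, -2*t*e^{5*t}], [0, 0, e^{5*t}]]

A has Jordan form J = [[5, 1, 0], [0, 5, 0], [0, 0, 5]] with A = PJP^{-1}, so e^{tA} = P e^{tJ} P^{-1}.

For a Jordan block J_k(λ), e^{tJ_k(λ)} = e^{λt} · (I + tN + t^2 N^2/2! + ... + t^{k-1} N^{k-1}/(k-1)!) where N is the nilpotent superdiagonal part.

Assembling the blocks and conjugating back gives the entries of e^{tA} as shown above.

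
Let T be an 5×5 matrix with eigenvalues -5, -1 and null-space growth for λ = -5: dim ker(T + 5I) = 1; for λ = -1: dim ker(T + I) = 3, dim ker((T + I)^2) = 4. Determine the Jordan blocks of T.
Jordan blocks: (-5, 1), (-1, 2), (-1, 1), (-1, 1)

λ = -5: successive nullity increments [1] count blocks of size ≥ k; block sizes are [1].
λ = -1: successive nullity increments [3, 1] count blocks of size ≥ k; block sizes are [2, 1, 1].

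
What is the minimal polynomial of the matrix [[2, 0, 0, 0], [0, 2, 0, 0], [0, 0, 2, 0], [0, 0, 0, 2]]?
The characteristic polynomial factors as (x - 2)^4. The minimal polynomial is ∏(x - λ)^{k_λ} where k_λ is the size of the largest Jordan block at λ.

For λ = 2: rank(A - 2I) = 0, and the largest Jordan block has size 1 (the smallest k with rank((A - 2I)^k) = rank((A - 2I)^(k+1))).

So m_A(x) = x - 2.

m_A(x) = x - 2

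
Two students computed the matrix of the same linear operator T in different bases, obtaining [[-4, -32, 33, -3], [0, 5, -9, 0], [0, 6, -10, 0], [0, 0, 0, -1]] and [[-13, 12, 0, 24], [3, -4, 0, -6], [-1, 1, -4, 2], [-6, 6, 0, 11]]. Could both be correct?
Two matrices over a field are similar if and only if they have the same invariant factors.

Both A and B have characteristic polynomial (x + 1)^2(x + 4)^2 and minimal polynomial (x + 1)(x + 4)^2. Computing further, both have invariant factors x + 1, (x + 1)(x + 4)^2. Hence A and B are similar.

Yes.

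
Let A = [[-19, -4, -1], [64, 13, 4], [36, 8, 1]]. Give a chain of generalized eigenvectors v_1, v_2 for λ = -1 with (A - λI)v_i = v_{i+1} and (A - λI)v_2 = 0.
We seek v_1 ∈ ker((A + I)^2) \ ker(A + I), then set v_{i+1} = (A + I) v_i.

One such chain is v_1 = [[0, 0, 1]]^T, v_2 = [[-1, 4, 2]]^T. Check: (A + I) v_2 = [[0, 0, 0]]^T = 0.

v_1 = [[0, 0, 1]]^T, v_2 = [[-1, 4, 2]]^T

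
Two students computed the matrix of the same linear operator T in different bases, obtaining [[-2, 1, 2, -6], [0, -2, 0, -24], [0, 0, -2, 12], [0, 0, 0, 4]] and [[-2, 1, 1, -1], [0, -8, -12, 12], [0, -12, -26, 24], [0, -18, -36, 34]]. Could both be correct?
Yes.

Two matrices over a field are similar if and only if they have the same invariant factors.

Both A and B have characteristic polynomial (x - 4)(x + 2)^3 and minimal polynomial (x - 4)(x + 2)^2. Computing further, both have invariant factors x + 2, (x - 4)(x + 2)^2. Hence A and B are similar.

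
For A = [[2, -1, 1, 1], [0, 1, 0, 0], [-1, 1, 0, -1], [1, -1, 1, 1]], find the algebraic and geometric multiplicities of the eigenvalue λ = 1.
The characteristic polynomial is (x - 1)^4, so the factor x - 1 appears with exponent 4: the algebraic multiplicity is 4.

rank(A - I) = 2, so the eigenspace has dimension 4 - 2 = 2: the geometric multiplicity is 2.

Since 2 < 4, A is not diagonalizable.

algebraic multiplicity 4, geometric multiplicity 2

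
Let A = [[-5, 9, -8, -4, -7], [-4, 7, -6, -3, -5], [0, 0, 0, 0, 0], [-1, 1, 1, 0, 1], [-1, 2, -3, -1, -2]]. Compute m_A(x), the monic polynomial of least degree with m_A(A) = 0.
m_A(x) = x^3

The characteristic polynomial factors as x^5. The minimal polynomial is ∏(x - λ)^{k_λ} where k_λ is the size of the largest Jordan block at λ.

For λ = 0: rank(A) = 3, and the largest Jordan block has size 3 (the smallest k with rank(A^k) = rank(A^(k+1))).

So m_A(x) = x^3.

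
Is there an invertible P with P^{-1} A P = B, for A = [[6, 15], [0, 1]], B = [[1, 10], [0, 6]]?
Yes.

Two matrices over a field are similar if and only if they have the same invariant factors.

Both A and B have characteristic polynomial (x - 6)(x - 1) and minimal polynomial (x - 6)(x - 1). Computing further, both have invariant factors (x - 6)(x - 1). Hence A and B are similar.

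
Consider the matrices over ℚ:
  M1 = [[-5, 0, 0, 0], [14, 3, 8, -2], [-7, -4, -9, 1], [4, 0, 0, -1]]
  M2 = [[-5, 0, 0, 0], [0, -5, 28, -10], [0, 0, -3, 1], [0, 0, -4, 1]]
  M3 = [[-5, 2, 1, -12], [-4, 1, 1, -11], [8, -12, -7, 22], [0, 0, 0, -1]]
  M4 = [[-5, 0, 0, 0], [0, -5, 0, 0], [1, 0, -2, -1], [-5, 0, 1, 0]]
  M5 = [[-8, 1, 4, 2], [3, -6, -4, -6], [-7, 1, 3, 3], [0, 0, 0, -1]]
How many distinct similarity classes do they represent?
Characteristic polynomials: χ_{M1} = (x + 1)^2(x + 5)^2, χ_{M2} = (x + 1)^2(x + 5)^2, χ_{M3} = (x + 1)^2(x + 5)^2, χ_{M4} = (x + 1)^2(x + 5)^2, χ_{M5} = (x + 1)^2(x + 5)^2.

{M1, M2, M4}: invariant factors x + 5, (x + 1)^2(x + 5).

{M3, M5}: invariant factors (x + 1)^2(x + 5)^2.

Matrices are similar if and only if their invariant-factor lists agree; the partition into similarity classes is {M1, M2, M4}, {M3, M5}.

2 classes: {M1, M2, M4}, {M3, M5}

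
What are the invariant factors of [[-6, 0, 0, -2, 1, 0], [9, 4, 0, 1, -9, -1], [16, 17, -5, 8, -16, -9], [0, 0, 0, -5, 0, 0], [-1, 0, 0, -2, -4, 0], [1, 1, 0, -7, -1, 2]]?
The Jordan structure of A has elementary divisors (x + 5)^2, (x + 5)^2, (x - 3)^2. Arranging the block sizes at each eigenvalue in decreasing order and taking row products gives the invariant factors.

Invariant factors (smallest first, each dividing the next): (x + 5)^2, (x - 3)^2(x + 5)^2.

Check: the last factor (x - 3)^2(x + 5)^2 is the minimal polynomial, and the product (x - 3)^2(x + 5)^4 is the characteristic polynomial.

(x + 5)^2, (x - 3)^2(x + 5)^2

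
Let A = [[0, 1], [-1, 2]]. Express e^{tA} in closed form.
A has Jordan form J = [[1, 1], [0, 1]] with A = PJP^{-1}, so e^{tA} = P e^{tJ} P^{-1}.

For a Jordan block J_k(λ), e^{tJ_k(λ)} = e^{λt} · (I + tN + t^2 N^2/2! + ... + t^{k-1} N^{k-1}/(k-1)!) where N is the nilpotent superdiagonal part.

Assembling the blocks and conjugating back gives the entries of e^{tA} as shown above.

e^{tA} = [[(1 - t)*e^{t}, t*e^{t}], [-t*e^{t}, (t + 1)*e^{t}]]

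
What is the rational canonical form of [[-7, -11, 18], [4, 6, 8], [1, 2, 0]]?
R = [[0, 0, 60], [1, 0, 32], [0, 1, -1]]

The invariant factors of A (the non-unit diagonal entries of the Smith normal form of xI - A over ℚ[x]) are (x - 6)(x + 2)(x + 5), each dividing the next. The characteristic polynomial is their product, (x - 6)(x + 2)(x + 5).

The rational canonical form is the block-diagonal matrix of companion matrices C(f_i):
R = [[0, 0, 60], [1, 0, 32], [0, 1, -1]].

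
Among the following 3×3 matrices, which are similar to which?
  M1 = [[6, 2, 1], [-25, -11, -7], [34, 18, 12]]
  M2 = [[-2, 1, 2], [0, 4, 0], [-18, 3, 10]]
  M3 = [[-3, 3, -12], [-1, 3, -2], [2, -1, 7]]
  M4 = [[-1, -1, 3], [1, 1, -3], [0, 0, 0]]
3 classes: {M1, M3}, {M2}, {M4}

Characteristic polynomials: χ_{M1} = (x - 3)(x - 2)^2, χ_{M2} = (x - 4)^3, χ_{M3} = (x - 3)(x - 2)^2, χ_{M4} = x^3.

{M1, M3}: invariant factors (x - 3)(x - 2)^2.

{M2}: invariant factors x - 4, (x - 4)^2.

{M4}: invariant factors x, x^2.

Matrices are similar if and only if their invariant-factor lists agree; the partition into similarity classes is {M1, M3}, {M2}, {M4}.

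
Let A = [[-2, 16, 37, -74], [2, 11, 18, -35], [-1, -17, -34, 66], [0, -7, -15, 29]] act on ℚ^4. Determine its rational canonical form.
R = [[0, 0, 0, 20], [1, 0, 0, 7], [0, 1, 0, -3], [0, 0, 1, 4]]

The invariant factors of A (the non-unit diagonal entries of the Smith normal form of xI - A over ℚ[x]) are (x - 4)(x^3 + 3x + 5), each dividing the next. The characteristic polynomial is their product, (x - 4)(x^3 + 3x + 5).

The rational canonical form is the block-diagonal matrix of companion matrices C(f_i):
R = [[0, 0, 0, 20], [1, 0, 0, 7], [0, 1, 0, -3], [0, 0, 1, 4]].

Note the characteristic polynomial does not split into linear factors over ℚ, so A has no Jordan form over ℚ; the rational canonical form exists over any field.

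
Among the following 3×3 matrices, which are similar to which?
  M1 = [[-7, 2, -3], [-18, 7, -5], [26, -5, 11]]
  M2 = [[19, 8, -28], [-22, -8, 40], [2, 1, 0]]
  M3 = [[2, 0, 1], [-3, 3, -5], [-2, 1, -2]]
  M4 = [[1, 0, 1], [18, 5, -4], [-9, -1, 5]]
Characteristic polynomials: χ_{M1} = (x - 4)^2(x - 3), χ_{M2} = (x - 4)^2(x - 3), χ_{M3} = (x - 1)^3, χ_{M4} = (x - 4)^2(x - 3).

{M1, M2, M4}: invariant factors (x - 4)^2(x - 3).

{M3}: invariant factors (x - 1)^3.

Matrices are similar if and only if their invariant-factor lists agree; the partition into similarity classes is {M1, M2, M4}, {M3}.

2 classes: {M1, M2, M4}, {M3}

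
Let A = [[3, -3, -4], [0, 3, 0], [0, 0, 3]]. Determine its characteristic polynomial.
xI - A = [[x - 3, 3, 4], [0, x - 3, 0], [0, 0, x - 3]].

Expanding det(xI - A) along the first row:
det(xI - A) = + (x - 3)·det([[x - 3, 0], [0, x - 3]]) - (3)·det([[0, 0], [0, x - 3]]) + (4)·det([[0, x - 3], [0, 0]]).

Evaluating gives χ_A(x) = x^3 - 9x^2 + 27x - 27 = (x - 3)^3.

χ_A(x) = (x - 3)^3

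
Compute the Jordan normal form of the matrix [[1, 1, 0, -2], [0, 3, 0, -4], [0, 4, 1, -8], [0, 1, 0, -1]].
J = [[1, 1, 0, 0], [0, 1, 0, 0], [0, 0, 1, 0], [0, 0, 0, 1]]

The characteristic polynomial is det(xI - A) = (x - 1)^4, so the eigenvalues are 1 (algebraic multiplicity 4).

For λ = 1: rank(A - I) = 1, rank((A - I)^2) = 0. The eigenspace has dimension 4 - 1 = 3, so there are 3 Jordan blocks; the rank sequence gives block sizes [2, 1, 1].

Assembling the blocks gives the Jordan form J above.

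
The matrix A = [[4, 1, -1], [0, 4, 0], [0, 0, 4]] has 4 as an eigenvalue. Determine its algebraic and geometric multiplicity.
The characteristic polynomial is (x - 4)^3, so the factor x - 4 appears with exponent 3: the algebraic multiplicity is 3.

rank(A - 4I) = 1, so the eigenspace has dimension 3 - 1 = 2: the geometric multiplicity is 2.

Since 2 < 3, A is not diagonalizable.

algebraic multiplicity 3, geometric multiplicity 2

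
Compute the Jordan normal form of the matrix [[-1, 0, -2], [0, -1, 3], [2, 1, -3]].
J = [[-2, 1, 0], [0, -2, 0], [0, 0, -1]]

The characteristic polynomial is det(xI - A) = (x + 1)(x + 2)^2, so the eigenvalues are -2 (algebraic multiplicity 2), -1 (algebraic multiplicity 1).

For λ = -2: rank(A + 2I) = 2, rank((A + 2I)^2) = 1. The eigenspace has dimension 3 - 2 = 1, so there is 1 Jordan block; the rank sequence gives block sizes [2].

For λ = -1: algebraic multiplicity 1 gives one 1×1 block.

Assembling the blocks gives the Jordan form J above.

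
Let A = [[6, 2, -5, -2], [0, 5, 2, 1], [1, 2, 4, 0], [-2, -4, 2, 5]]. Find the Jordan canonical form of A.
The characteristic polynomial is det(xI - A) = (x - 5)^4, so the eigenvalues are 5 (algebraic multiplicity 4).

For λ = 5: rank(A - 5I) = 2, rank((A - 5I)^2) = 0. The eigenspace has dimension 4 - 2 = 2, so there are 2 Jordan blocks; the rank sequence gives block sizes [2, 2].

Assembling the blocks gives the Jordan form J above.

J = [[5, 1, 0, 0], [0, 5, 0, 0], [0, 0, 5, 1], [0, 0, 0, 5]]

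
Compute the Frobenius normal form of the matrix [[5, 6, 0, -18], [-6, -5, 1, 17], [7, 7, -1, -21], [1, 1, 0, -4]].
The invariant factors of A (the non-unit diagonal entries of the Smith normal form of xI - A over ℚ[x]) are x + 1, (x + 1)^2(x + 2), each dividing the next. The characteristic polynomial is their product, (x + 1)^3(x + 2).

The rational canonical form is the block-diagonal matrix of companion matrices C(f_i):
R = [[-1, 0, 0, 0], [0, 0, 0, -2], [0, 1, 0, -5], [0, 0, 1, -4]].

R = [[-1, 0, 0, 0], [0, 0, 0, -2], [0, 1, 0, -5], [0, 0, 1, -4]]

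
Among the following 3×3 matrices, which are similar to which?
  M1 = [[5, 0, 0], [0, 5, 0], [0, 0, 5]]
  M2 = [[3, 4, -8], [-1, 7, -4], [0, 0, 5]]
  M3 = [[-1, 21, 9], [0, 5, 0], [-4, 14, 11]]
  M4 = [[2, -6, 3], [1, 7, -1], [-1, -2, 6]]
Characteristic polynomials: χ_{M1} = (x - 5)^3, χ_{M2} = (x - 5)^3, χ_{M3} = (x - 5)^3, χ_{M4} = (x - 5)^3.

{M1}: invariant factors x - 5, x - 5, x - 5.

{M2, M3, M4}: invariant factors x - 5, (x - 5)^2.

Matrices are similar if and only if their invariant-factor lists agree; the partition into similarity classes is {M1}, {M2, M3, M4}.

2 classes: {M1}, {M2, M3, M4}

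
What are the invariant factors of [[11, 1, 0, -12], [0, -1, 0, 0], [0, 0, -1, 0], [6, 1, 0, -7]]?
x + 1, (x - 5)(x + 1)^2

The Jordan structure of A has elementary divisors (x + 1)^2, (x + 1), (x - 5). Arranging the block sizes at each eigenvalue in decreasing order and taking row products gives the invariant factors.

Invariant factors (smallest first, each dividing the next): x + 1, (x - 5)(x + 1)^2.

Check: the last factor (x - 5)(x + 1)^2 is the minimal polynomial, and the product (x - 5)(x + 1)^3 is the characteristic polynomial.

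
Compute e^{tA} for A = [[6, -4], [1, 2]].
e^{tA} = [[(2*t + 1)*e^{4*t}, -4*t*e^{4*t}], [t*e^{4*t}, (1 - 2*t)*e^{4*t}]]

A has Jordan form J = [[4, 1], [0, 4]] with A = PJP^{-1}, so e^{tA} = P e^{tJ} P^{-1}.

For a Jordan block J_k(λ), e^{tJ_k(λ)} = e^{λt} · (I + tN + t^2 N^2/2! + ... + t^{k-1} N^{k-1}/(k-1)!) where N is the nilpotent superdiagonal part.

Assembling the blocks and conjugating back gives the entries of e^{tA} as shown above.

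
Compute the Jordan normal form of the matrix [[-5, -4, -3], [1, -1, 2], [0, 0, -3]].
The characteristic polynomial is det(xI - A) = (x + 3)^3, so the eigenvalues are -3 (algebraic multiplicity 3).

For λ = -3: rank(A + 3I) = 2, rank((A + 3I)^2) = 1, rank((A + 3I)^3) = 0. The eigenspace has dimension 3 - 2 = 1, so there is 1 Jordan block; the rank sequence gives block sizes [3].

Assembling the blocks gives the Jordan form J above.

J = [[-3, 1, 0], [0, -3, 1], [0, 0, -3]]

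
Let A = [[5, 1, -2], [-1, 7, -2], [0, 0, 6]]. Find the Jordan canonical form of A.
The characteristic polynomial is det(xI - A) = (x - 6)^3, so the eigenvalues are 6 (algebraic multiplicity 3).

For λ = 6: rank(A - 6I) = 1, rank((A - 6I)^2) = 0. The eigenspace has dimension 3 - 1 = 2, so there are 2 Jordan blocks; the rank sequence gives block sizes [2, 1].

Assembling the blocks gives the Jordan form J above.

J = [[6, 1, 0], [0, 6, 0], [0, 0, 6]]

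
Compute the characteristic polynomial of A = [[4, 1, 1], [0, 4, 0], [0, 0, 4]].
xI - A = [[x - 4, -1, -1], [0, x - 4, 0], [0, 0, x - 4]].

Expanding det(xI - A) along the first row:
det(xI - A) = + (x - 4)·det([[x - 4, 0], [0, x - 4]]) - (-1)·det([[0, 0], [0, x - 4]]) + (-1)·det([[0, x - 4], [0, 0]]).

Evaluating gives χ_A(x) = x^3 - 12x^2 + 48x - 64 = (x - 4)^3.

χ_A(x) = (x - 4)^3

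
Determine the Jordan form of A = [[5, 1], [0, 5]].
J = [[5, 1], [0, 5]]

The characteristic polynomial is det(xI - A) = (x - 5)^2, so the eigenvalues are 5 (algebraic multiplicity 2).

For λ = 5: rank(A - 5I) = 1, rank((A - 5I)^2) = 0. The eigenspace has dimension 2 - 1 = 1, so there is 1 Jordan block; the rank sequence gives block sizes [2].

Assembling the blocks gives the Jordan form J above.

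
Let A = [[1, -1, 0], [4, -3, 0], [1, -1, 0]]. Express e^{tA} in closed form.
A has Jordan form J = [[-1, 1, 0], [0, -1, 0], [0, 0, 0]] with A = PJP^{-1}, so e^{tA} = P e^{tJ} P^{-1}.

For a Jordan block J_k(λ), e^{tJ_k(λ)} = e^{λt} · (I + tN + t^2 N^2/2! + ... + t^{k-1} N^{k-1}/(k-1)!) where N is the nilpotent superdiagonal part.

Assembling the blocks and conjugating back gives the entries of e^{tA} as shown above.

e^{tA} = [[(2*t + 1)*e^{-t}, -t*e^{-t}, 0], [4*t*e^{-t}, (1 - 2*t)*e^{-t}, 0], [(2*t - e^{t} + 1)*e^{-t}, -t*e^{-t}, 1]]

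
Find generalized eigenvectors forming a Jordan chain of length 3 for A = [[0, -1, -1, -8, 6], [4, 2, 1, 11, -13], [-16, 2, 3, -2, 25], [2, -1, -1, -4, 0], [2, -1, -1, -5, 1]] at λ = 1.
We seek v_1 ∈ ker((A - I)^3) \ ker((A - I)^2), then set v_{i+1} = (A - I) v_i.

One such chain is v_1 = [[1, 0, -2, 1, 1]]^T, v_2 = [[-1, 0, 3, -1, -1]]^T, v_3 = [[0, 1, -1, 0, 0]]^T. Check: (A - I) v_3 = [[0, 0, 0, 0, 0]]^T = 0.

v_1 = [[1, 0, -2, 1, 1]]^T, v_2 = [[-1, 0, 3, -1, -1]]^T, v_3 = [[0, 1, -1, 0, 0]]^T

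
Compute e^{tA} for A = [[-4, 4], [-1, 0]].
e^{tA} = [[(1 - 2*t)*e^{-2*t}, 4*t*e^{-2*t}], [-t*e^{-2*t}, (2*t + 1)*e^{-2*t}]]

A has Jordan form J = [[-2, 1], [0, -2]] with A = PJP^{-1}, so e^{tA} = P e^{tJ} P^{-1}.

For a Jordan block J_k(λ), e^{tJ_k(λ)} = e^{λt} · (I + tN + t^2 N^2/2! + ... + t^{k-1} N^{k-1}/(k-1)!) where N is the nilpotent superdiagonal part.

Assembling the blocks and conjugating back gives the entries of e^{tA} as shown above.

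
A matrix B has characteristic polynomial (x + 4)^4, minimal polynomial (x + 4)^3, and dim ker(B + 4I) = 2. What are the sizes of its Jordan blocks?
Jordan blocks: (-4, 3), (-4, 1)

λ = -4: algebraic multiplicity 4 (exponent in χ_B), largest block size 3 (exponent in m_B), 2 blocks (geometric multiplicity). These force block sizes [3, 1].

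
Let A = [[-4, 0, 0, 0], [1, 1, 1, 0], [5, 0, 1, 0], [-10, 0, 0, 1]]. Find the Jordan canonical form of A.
The characteristic polynomial is det(xI - A) = (x - 1)^3(x + 4), so the eigenvalues are -4 (algebraic multiplicity 1), 1 (algebraic multiplicity 3).

For λ = -4: algebraic multiplicity 1 gives one 1×1 block.

For λ = 1: rank(A - I) = 2, rank((A - I)^2) = 1. The eigenspace has dimension 4 - 2 = 2, so there are 2 Jordan blocks; the rank sequence gives block sizes [2, 1].

Assembling the blocks gives the Jordan form J above.

J = [[-4, 0, 0, 0], [0, 1, 1, 0], [0, 0, 1, 0], [0, 0, 0, 1]]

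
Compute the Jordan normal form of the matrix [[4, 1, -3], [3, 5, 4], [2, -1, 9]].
The characteristic polynomial is det(xI - A) = (x - 6)^3, so the eigenvalues are 6 (algebraic multiplicity 3).

For λ = 6: rank(A - 6I) = 2, rank((A - 6I)^2) = 1, rank((A - 6I)^3) = 0. The eigenspace has dimension 3 - 2 = 1, so there is 1 Jordan block; the rank sequence gives block sizes [3].

Assembling the blocks gives the Jordan form J above.

J = [[6, 1, 0], [0, 6, 1], [0, 0, 6]]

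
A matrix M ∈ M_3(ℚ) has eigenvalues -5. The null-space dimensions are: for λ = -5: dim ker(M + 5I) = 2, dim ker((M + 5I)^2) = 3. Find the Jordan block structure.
λ = -5: successive nullity increments [2, 1] count blocks of size ≥ k; block sizes are [2, 1].

Jordan blocks: (-5, 2), (-5, 1)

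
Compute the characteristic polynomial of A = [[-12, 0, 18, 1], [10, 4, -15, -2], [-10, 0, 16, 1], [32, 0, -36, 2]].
xI - A = [[x + 12, 0, -18, -1], [-10, x - 4, 15, 2], [10, 0, x - 16, -1], [-32, 0, 36, x - 2]].

Expanding det(xI - A) along the first row:
det(xI - A) = + (x + 12)·det([[x - 4, 15, 2], [0, x - 16, -1], [0, 36, x - 2]]) - (0)·det([[-10, 15, 2], [10, x - 16, -1], [-32, 36, x - 2]]) + (-18)·det([[-10, x - 4, 2], [10, 0, -1], [-32, 0, x - 2]]) - (-1)·det([[-10, x - 4, 15], [10, 0, x - 16], [-32, 0, 36]]).

Evaluating gives χ_A(x) = x^4 - 10x^3 + 24x^2 + 32x - 128 = (x - 4)^3(x + 2).

χ_A(x) = (x - 4)^3(x + 2)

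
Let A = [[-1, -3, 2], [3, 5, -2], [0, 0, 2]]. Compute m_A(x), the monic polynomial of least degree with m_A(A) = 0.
The characteristic polynomial factors as (x - 2)^3. The minimal polynomial is ∏(x - λ)^{k_λ} where k_λ is the size of the largest Jordan block at λ.

For λ = 2: rank(A - 2I) = 1, and the largest Jordan block has size 2 (the smallest k with rank((A - 2I)^k) = rank((A - 2I)^(k+1))).

So m_A(x) = (x - 2)^2.

m_A(x) = (x - 2)^2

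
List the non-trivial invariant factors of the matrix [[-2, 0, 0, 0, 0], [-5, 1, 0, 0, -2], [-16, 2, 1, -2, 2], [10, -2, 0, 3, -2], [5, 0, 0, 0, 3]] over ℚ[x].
(x - 3)(x - 1), (x - 3)(x - 1)(x + 2)

The Jordan structure of A has elementary divisors (x + 2), (x - 1), (x - 1), (x - 3), (x - 3). Arranging the block sizes at each eigenvalue in decreasing order and taking row products gives the invariant factors.

Invariant factors (smallest first, each dividing the next): (x - 3)(x - 1), (x - 3)(x - 1)(x + 2).

Check: the last factor (x - 3)(x - 1)(x + 2) is the minimal polynomial, and the product (x - 3)^2(x - 1)^2(x + 2) is the characteristic polynomial.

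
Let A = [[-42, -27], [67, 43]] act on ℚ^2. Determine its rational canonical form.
R = [[0, -3], [1, 1]]

The invariant factors of A (the non-unit diagonal entries of the Smith normal form of xI - A over ℚ[x]) are x^2 - x + 3, each dividing the next. The characteristic polynomial is their product, x^2 - x + 3.

The rational canonical form is the block-diagonal matrix of companion matrices C(f_i):
R = [[0, -3], [1, 1]].

Note the characteristic polynomial does not split into linear factors over ℚ, so A has no Jordan form over ℚ; the rational canonical form exists over any field.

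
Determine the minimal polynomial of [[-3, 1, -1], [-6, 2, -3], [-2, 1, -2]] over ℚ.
m_A(x) = (x + 1)^2

The characteristic polynomial factors as (x + 1)^3. The minimal polynomial is ∏(x - λ)^{k_λ} where k_λ is the size of the largest Jordan block at λ.

For λ = -1: rank(A + I) = 1, and the largest Jordan block has size 2 (the smallest k with rank((A + I)^k) = rank((A + I)^(k+1))).

So m_A(x) = (x + 1)^2.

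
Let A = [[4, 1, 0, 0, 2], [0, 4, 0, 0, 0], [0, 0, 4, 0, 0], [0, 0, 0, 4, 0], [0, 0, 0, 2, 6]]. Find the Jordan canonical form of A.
J = [[4, 1, 0, 0, 0], [0, 4, 0, 0, 0], [0, 0, 4, 0, 0], [0, 0, 0, 4, 0], [0, 0, 0, 0, 6]]

The characteristic polynomial is det(xI - A) = (x - 6)(x - 4)^4, so the eigenvalues are 4 (algebraic multiplicity 4), 6 (algebraic multiplicity 1).

For λ = 4: rank(A - 4I) = 2, rank((A - 4I)^2) = 1. The eigenspace has dimension 5 - 2 = 3, so there are 3 Jordan blocks; the rank sequence gives block sizes [2, 1, 1].

For λ = 6: algebraic multiplicity 1 gives one 1×1 block.

Assembling the blocks gives the Jordan form J above.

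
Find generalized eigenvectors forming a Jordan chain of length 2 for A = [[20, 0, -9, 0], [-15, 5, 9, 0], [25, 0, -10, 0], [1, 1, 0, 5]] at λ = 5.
We seek v_1 ∈ ker((A - 5I)^2) \ ker(A - 5I), then set v_{i+1} = (A - 5I) v_i.

One such chain is v_1 = [[-9, 10, -15, 0]]^T, v_2 = [[0, 0, 0, 1]]^T. Check: (A - 5I) v_2 = [[0, 0, 0, 0]]^T = 0.

v_1 = [[-9, 10, -15, 0]]^T, v_2 = [[0, 0, 0, 1]]^T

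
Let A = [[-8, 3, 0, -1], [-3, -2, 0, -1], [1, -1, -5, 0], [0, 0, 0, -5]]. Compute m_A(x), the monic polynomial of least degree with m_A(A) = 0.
m_A(x) = (x + 5)^2

The characteristic polynomial factors as (x + 5)^4. The minimal polynomial is ∏(x - λ)^{k_λ} where k_λ is the size of the largest Jordan block at λ.

For λ = -5: rank(A + 5I) = 2, and the largest Jordan block has size 2 (the smallest k with rank((A + 5I)^k) = rank((A + 5I)^(k+1))).

So m_A(x) = (x + 5)^2.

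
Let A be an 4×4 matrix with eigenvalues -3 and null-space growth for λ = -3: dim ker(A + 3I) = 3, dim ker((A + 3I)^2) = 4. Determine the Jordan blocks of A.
λ = -3: successive nullity increments [3, 1] count blocks of size ≥ k; block sizes are [2, 1, 1].

Jordan blocks: (-3, 2), (-3, 1), (-3, 1)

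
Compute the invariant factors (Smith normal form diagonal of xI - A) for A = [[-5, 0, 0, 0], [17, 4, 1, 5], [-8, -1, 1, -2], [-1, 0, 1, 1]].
(x - 2)^3(x + 5)

The Jordan structure of A has elementary divisors (x + 5), (x - 2)^3. Arranging the block sizes at each eigenvalue in decreasing order and taking row products gives the invariant factors.

Invariant factors (smallest first, each dividing the next): (x - 2)^3(x + 5).

Check: the last factor (x - 2)^3(x + 5) is the minimal polynomial, and the product (x - 2)^3(x + 5) is the characteristic polynomial.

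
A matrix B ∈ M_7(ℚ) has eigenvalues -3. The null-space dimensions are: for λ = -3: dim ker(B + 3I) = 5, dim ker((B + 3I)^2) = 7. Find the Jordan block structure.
Jordan blocks: (-3, 2), (-3, 2), (-3, 1), (-3, 1), (-3, 1)

λ = -3: successive nullity increments [5, 2] count blocks of size ≥ k; block sizes are [2, 2, 1, 1, 1].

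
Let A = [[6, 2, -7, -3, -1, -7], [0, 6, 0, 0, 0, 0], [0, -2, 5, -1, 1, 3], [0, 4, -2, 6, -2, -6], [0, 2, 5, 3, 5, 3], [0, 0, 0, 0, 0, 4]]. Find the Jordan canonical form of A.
J = [[4, 0, 0, 0, 0, 0], [0, 4, 0, 0, 0, 0], [0, 0, 6, 1, 0, 0], [0, 0, 0, 6, 0, 0], [0, 0, 0, 0, 6, 0], [0, 0, 0, 0, 0, 6]]

The characteristic polynomial is det(xI - A) = (x - 6)^4(x - 4)^2, so the eigenvalues are 4 (algebraic multiplicity 2), 6 (algebraic multiplicity 4).

For λ = 4: rank(A - 4I) = 4. The eigenspace has dimension 6 - 4 = 2, so there are 2 Jordan blocks; the rank sequence gives block sizes [1, 1].

For λ = 6: rank(A - 6I) = 3, rank((A - 6I)^2) = 2. The eigenspace has dimension 6 - 3 = 3, so there are 3 Jordan blocks; the rank sequence gives block sizes [2, 1, 1].

Assembling the blocks gives the Jordan form J above.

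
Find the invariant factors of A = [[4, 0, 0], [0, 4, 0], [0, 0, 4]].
The Jordan structure of A has elementary divisors (x - 4), (x - 4), (x - 4). Arranging the block sizes at each eigenvalue in decreasing order and taking row products gives the invariant factors.

Invariant factors (smallest first, each dividing the next): x - 4, x - 4, x - 4.

Check: the last factor x - 4 is the minimal polynomial, and the product (x - 4)^3 is the characteristic polynomial.

x - 4, x - 4, x - 4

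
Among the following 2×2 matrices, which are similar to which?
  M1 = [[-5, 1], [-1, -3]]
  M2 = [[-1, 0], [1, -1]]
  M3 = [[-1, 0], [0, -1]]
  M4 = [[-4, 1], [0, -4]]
Characteristic polynomials: χ_{M1} = (x + 4)^2, χ_{M2} = (x + 1)^2, χ_{M3} = (x + 1)^2, χ_{M4} = (x + 4)^2.

{M1, M4}: invariant factors (x + 4)^2.

{M2}: invariant factors (x + 1)^2.

{M3}: invariant factors x + 1, x + 1.

Matrices are similar if and only if their invariant-factor lists agree; the partition into similarity classes is {M1, M4}, {M2}, {M3}.

3 classes: {M1, M4}, {M2}, {M3}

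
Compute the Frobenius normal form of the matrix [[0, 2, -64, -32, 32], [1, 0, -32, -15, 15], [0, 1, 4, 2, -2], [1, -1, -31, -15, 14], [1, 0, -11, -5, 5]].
The invariant factors of A (the non-unit diagonal entries of the Smith normal form of xI - A over ℚ[x]) are (x + 3)^2(x^3 + x - 4), each dividing the next. The characteristic polynomial is their product, (x + 3)^2(x^3 + x - 4).

The rational canonical form is the block-diagonal matrix of companion matrices C(f_i):
R = [[0, 0, 0, 0, 36], [1, 0, 0, 0, 15], [0, 1, 0, 0, -2], [0, 0, 1, 0, -10], [0, 0, 0, 1, -6]].

Note the characteristic polynomial does not split into linear factors over ℚ, so A has no Jordan form over ℚ; the rational canonical form exists over any field.

R = [[0, 0, 0, 0, 36], [1, 0, 0, 0, 15], [0, 1, 0, 0, -2], [0, 0, 1, 0, -10], [0, 0, 0, 1, -6]]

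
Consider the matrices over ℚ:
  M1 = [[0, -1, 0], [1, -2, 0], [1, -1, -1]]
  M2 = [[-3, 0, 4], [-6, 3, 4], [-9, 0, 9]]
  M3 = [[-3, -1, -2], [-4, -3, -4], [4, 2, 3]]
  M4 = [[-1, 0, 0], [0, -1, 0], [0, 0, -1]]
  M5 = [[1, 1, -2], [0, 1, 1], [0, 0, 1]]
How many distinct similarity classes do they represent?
4 classes: {M1, M3}, {M2}, {M4}, {M5}

Characteristic polynomials: χ_{M1} = (x + 1)^3, χ_{M2} = (x - 3)^3, χ_{M3} = (x + 1)^3, χ_{M4} = (x + 1)^3, χ_{M5} = (x - 1)^3.

{M1, M3}: invariant factors x + 1, (x + 1)^2.

{M2}: invariant factors x - 3, (x - 3)^2.

{M4}: invariant factors x + 1, x + 1, x + 1.

{M5}: invariant factors (x - 1)^3.

Matrices are similar if and only if their invariant-factor lists agree; the partition into similarity classes is {M1, M3}, {M2}, {M4}, {M5}.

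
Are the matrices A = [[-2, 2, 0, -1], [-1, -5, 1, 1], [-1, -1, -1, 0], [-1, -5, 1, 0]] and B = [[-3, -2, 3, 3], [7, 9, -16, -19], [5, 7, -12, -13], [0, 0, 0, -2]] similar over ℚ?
Yes.

Two matrices over a field are similar if and only if they have the same invariant factors.

Both A and B have characteristic polynomial (x + 2)^4 and minimal polynomial (x + 2)^3. Computing further, both have invariant factors x + 2, (x + 2)^3. Hence A and B are similar.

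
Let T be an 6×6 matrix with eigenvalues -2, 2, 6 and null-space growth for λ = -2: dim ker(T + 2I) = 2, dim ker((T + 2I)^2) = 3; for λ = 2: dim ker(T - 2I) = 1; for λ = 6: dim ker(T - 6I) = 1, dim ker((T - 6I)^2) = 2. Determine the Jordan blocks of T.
λ = -2: successive nullity increments [2, 1] count blocks of size ≥ k; block sizes are [2, 1].
λ = 2: successive nullity increments [1] count blocks of size ≥ k; block sizes are [1].
λ = 6: successive nullity increments [1, 1] count blocks of size ≥ k; block sizes are [2].

Jordan blocks: (-2, 2), (-2, 1), (2, 1), (6, 2)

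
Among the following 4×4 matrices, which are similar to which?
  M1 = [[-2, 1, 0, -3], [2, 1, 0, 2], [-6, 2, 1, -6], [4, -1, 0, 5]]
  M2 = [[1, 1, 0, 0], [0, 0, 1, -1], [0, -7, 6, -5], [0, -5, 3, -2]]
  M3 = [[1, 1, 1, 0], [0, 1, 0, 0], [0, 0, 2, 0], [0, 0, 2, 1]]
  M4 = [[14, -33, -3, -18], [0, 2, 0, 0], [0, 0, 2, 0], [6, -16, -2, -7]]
Characteristic polynomials: χ_{M1} = (x - 2)(x - 1)^3, χ_{M2} = (x - 2)(x - 1)^3, χ_{M3} = (x - 2)(x - 1)^3, χ_{M4} = (x - 5)(x - 2)^3.

{M1, M2, M3}: invariant factors x - 1, (x - 2)(x - 1)^2.

{M4}: invariant factors x - 2, (x - 5)(x - 2)^2.

Matrices are similar if and only if their invariant-factor lists agree; the partition into similarity classes is {M1, M2, M3}, {M4}.

2 classes: {M1, M2, M3}, {M4}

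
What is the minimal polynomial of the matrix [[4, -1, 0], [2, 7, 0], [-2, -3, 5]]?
m_A(x) = (x - 6)(x - 5)^2

The characteristic polynomial factors as (x - 6)(x - 5)^2. The minimal polynomial is ∏(x - λ)^{k_λ} where k_λ is the size of the largest Jordan block at λ.

For λ = 5: rank(A - 5I) = 2, and the largest Jordan block has size 2 (the smallest k with rank((A - 5I)^k) = rank((A - 5I)^(k+1))).
For λ = 6: rank(A - 6I) = 2, and the largest Jordan block has size 1 (the smallest k with rank((A - 6I)^k) = rank((A - 6I)^(k+1))).

So m_A(x) = (x - 6)(x - 5)^2.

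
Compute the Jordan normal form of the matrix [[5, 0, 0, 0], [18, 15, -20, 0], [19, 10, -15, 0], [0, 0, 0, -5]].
J = [[-5, 0, 0, 0], [0, -5, 0, 0], [0, 0, 5, 1], [0, 0, 0, 5]]

The characteristic polynomial is det(xI - A) = (x - 5)^2(x + 5)^2, so the eigenvalues are -5 (algebraic multiplicity 2), 5 (algebraic multiplicity 2).

For λ = -5: rank(A + 5I) = 2. The eigenspace has dimension 4 - 2 = 2, so there are 2 Jordan blocks; the rank sequence gives block sizes [1, 1].

For λ = 5: rank(A - 5I) = 3, rank((A - 5I)^2) = 2. The eigenspace has dimension 4 - 3 = 1, so there is 1 Jordan block; the rank sequence gives block sizes [2].

Assembling the blocks gives the Jordan form J above.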